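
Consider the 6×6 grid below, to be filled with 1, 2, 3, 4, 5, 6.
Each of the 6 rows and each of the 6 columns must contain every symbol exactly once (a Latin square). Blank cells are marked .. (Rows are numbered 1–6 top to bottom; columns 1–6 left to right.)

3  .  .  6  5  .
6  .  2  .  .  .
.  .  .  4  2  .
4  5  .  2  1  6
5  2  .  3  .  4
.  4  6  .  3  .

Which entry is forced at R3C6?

Row 1, column 2: row 1 has {3, 5, 6} and column 2 has {2, 4, 5}, leaving only 1.
Row 1, column 3: row 1 has {1, 3, 5, 6} and column 3 has {2, 6}, leaving only 4.
Row 1, column 6: row 1 has {1, 3, 4, 5, 6} and column 6 has {4, 6}, leaving only 2.
Row 2, column 2: row 2 has {2, 6} and column 2 has {1, 2, 4, 5}, leaving only 3.
Row 2, column 5: row 2 has {2, 3, 6} and column 5 has {1, 2, 3, 5}, leaving only 4.
Row 3, column 1: row 3 has {2, 4} and column 1 has {3, 4, 5, 6}, leaving only 1.
Row 3, column 2: row 3 has {1, 2, 4} and column 2 has {1, 2, 3, 4, 5}, leaving only 6.
Row 4, column 3: row 4 has {1, 2, 4, 5, 6} and column 3 has {2, 4, 6}, leaving only 3.
Row 3, column 3: row 3 has {1, 2, 4, 6} and column 3 has {2, 3, 4, 6}, leaving only 5.
Row 3 already has {1, 2, 4, 5, 6} and column 6 already has {2, 4, 6}, so row 3, column 6 must be 3.

3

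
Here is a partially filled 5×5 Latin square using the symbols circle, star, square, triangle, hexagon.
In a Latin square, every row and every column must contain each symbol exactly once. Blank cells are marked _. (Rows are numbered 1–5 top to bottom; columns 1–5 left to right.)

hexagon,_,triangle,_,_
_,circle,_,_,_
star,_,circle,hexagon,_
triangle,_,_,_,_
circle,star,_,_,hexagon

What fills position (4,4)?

square

Row 1, column 2: row 1 has {triangle, hexagon} and column 2 has {circle, star}, leaving only square.
Row 2, column 1: row 2 has {circle} and column 1 has {circle, star, triangle, hexagon}, leaving only square.
Row 3, column 2: row 3 has {circle, star, hexagon} and column 2 has {circle, star, square}, leaving only triangle.
Row 3, column 5: row 3 has {circle, star, triangle, hexagon} and column 5 has {hexagon}, leaving only square.
Row 4, column 2: row 4 has {triangle} and column 2 has {circle, star, square, triangle}, leaving only hexagon.
Row 5, column 3: row 5 has {circle, star, hexagon} and column 3 has {circle, triangle}, leaving only square.
Row 4, column 3: row 4 has {triangle, hexagon} and column 3 has {circle, square, triangle}, leaving only star.
Row 2, column 3: row 2 has {circle, square} and column 3 has {circle, star, square, triangle}, leaving only hexagon.
Row 4, column 5: row 4 has {star, triangle, hexagon} and column 5 has {square, hexagon}, leaving only circle.
Row 4 already has {circle, star, triangle, hexagon} and column 4 already has {hexagon}, so row 4, column 4 must be square.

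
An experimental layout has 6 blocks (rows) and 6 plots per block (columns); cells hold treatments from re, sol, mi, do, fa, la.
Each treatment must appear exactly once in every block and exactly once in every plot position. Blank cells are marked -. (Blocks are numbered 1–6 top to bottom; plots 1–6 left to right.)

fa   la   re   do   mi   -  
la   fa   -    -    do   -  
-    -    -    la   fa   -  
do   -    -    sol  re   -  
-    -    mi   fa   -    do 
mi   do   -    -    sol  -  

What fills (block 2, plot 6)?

Block 1, plot 6: block 1 has {re, mi, do, fa, la} and plot 6 has {do}, leaving only sol.
Block 2, plot 3: block 2 has {do, fa, la} and plot 3 has {re, mi}, leaving only sol.
Block 3, plot 3: block 3 has {fa, la} and plot 3 has {re, sol, mi}, leaving only do.
Block 4, plot 2: block 4 has {re, sol, do} and plot 2 has {do, fa, la}, leaving only mi.
Block 5, plot 5: block 5 has {mi, do, fa} and plot 5 has {re, sol, mi, do, fa}, leaving only la.
Block 6, plot 4: block 6 has {sol, mi, do} and plot 4 has {sol, do, fa, la}, leaving only re.
Block 2, plot 4: block 2 has {sol, do, fa, la} and plot 4 has {re, sol, do, fa, la}, leaving only mi.
Block 2 already has {sol, mi, do, fa, la} and plot 6 already has {sol, do}, so block 2, plot 6 must be re.

re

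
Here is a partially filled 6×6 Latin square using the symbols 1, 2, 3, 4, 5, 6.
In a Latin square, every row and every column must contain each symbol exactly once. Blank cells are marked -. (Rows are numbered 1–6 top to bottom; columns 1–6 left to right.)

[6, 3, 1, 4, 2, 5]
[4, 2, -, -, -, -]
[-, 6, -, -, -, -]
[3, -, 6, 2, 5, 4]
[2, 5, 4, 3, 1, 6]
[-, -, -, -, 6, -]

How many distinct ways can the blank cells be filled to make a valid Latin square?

Row 2, column 3: eliminating its row and column leaves {3, 5}.
Row 2, column 4: eliminating its row and column leaves {1, 5, 6}.
Row 2, column 5: eliminating its row and column leaves {3}.
Row 2, column 6: eliminating its row and column leaves {1, 3}.
Row 3, column 1: eliminating its row and column leaves {1, 5}.
Row 3, column 3: eliminating its row and column leaves {2, 3, 5}.
Row 3, column 4: eliminating its row and column leaves {1, 5}.
Row 3, column 5: eliminating its row and column leaves {3, 4}.
Row 3, column 6: eliminating its row and column leaves {1, 2, 3}.
Row 4, column 2: eliminating its row and column leaves {1}.
Row 6, column 1: eliminating its row and column leaves {1, 5}.
Row 6, column 2: eliminating its row and column leaves {1, 4}.
Row 6, column 3: eliminating its row and column leaves {2, 3, 5}.
Row 6, column 4: eliminating its row and column leaves {1, 5}.
Row 6, column 6: eliminating its row and column leaves {1, 2, 3}.
Enumerating the assignments across these blanks that avoid any row or column repeat gives 4 completions.

4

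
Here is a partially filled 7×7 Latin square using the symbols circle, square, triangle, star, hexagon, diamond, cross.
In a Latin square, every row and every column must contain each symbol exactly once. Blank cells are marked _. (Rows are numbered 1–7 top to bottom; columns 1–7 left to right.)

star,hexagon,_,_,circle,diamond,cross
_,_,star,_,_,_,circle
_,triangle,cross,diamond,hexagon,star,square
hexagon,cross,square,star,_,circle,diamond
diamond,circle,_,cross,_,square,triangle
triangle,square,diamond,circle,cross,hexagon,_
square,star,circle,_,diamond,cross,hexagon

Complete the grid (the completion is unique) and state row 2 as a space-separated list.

cross diamond star hexagon square triangle circle

Row 2, column 1: row 2 has {circle, star} and column 1 has {square, triangle, star, hexagon, diamond}, leaving only cross.
Row 2, column 2: row 2 has {circle, star, cross} and column 2 has {circle, square, triangle, star, hexagon, cross}, leaving only diamond.
Row 2, column 6: row 2 has {circle, star, diamond, cross} and column 6 has {circle, square, star, hexagon, diamond, cross}, leaving only triangle.
Row 2, column 5: row 2 has {circle, triangle, star, diamond, cross} and column 5 has {circle, hexagon, diamond, cross}, leaving only square.
Row 2, column 4: row 2 has {circle, square, triangle, star, diamond, cross} and column 4 has {circle, star, diamond, cross}, leaving only hexagon.
So row 2 reads: cross diamond star hexagon square triangle circle.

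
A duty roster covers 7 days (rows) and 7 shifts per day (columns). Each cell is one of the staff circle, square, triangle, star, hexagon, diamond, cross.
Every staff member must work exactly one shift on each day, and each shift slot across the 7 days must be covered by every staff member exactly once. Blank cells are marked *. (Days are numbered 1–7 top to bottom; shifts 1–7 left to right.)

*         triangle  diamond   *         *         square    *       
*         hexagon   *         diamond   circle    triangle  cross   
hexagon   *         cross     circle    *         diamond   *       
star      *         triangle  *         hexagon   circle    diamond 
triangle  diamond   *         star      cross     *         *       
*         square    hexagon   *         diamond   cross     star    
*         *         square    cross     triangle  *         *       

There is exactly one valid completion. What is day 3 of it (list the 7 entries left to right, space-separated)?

Day 3, shift 2: day 3 has {circle, hexagon, diamond, cross} and shift 2 has {square, triangle, hexagon, diamond}, leaving only star.
Day 3, shift 5: day 3 has {circle, star, hexagon, diamond, cross} and shift 5 has {circle, triangle, hexagon, diamond, cross}, leaving only square.
Day 3, shift 7: day 3 has {circle, square, star, hexagon, diamond, cross} and shift 7 has {star, diamond, cross}, leaving only triangle.
So day 3 reads: hexagon star cross circle square diamond triangle.

hexagon star cross circle square diamond triangle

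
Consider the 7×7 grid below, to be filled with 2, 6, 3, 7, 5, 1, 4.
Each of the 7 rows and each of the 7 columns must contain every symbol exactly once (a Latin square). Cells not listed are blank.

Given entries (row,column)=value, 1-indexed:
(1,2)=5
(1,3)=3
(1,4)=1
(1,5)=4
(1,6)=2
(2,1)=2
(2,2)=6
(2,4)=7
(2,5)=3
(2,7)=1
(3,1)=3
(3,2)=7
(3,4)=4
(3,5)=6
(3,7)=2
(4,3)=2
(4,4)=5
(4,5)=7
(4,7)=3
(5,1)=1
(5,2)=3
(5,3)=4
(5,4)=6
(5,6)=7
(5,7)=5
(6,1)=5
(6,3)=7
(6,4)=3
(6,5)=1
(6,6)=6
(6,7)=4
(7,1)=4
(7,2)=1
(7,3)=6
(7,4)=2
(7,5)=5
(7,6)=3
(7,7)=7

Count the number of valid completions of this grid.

Row 1, column 1: eliminating its row and column leaves {6, 7}.
Row 1, column 7: eliminating its row and column leaves {6}.
Row 2, column 3: eliminating its row and column leaves {5}.
Row 2, column 6: eliminating its row and column leaves {5, 4}.
Row 3, column 3: eliminating its row and column leaves {5, 1}.
Row 3, column 6: eliminating its row and column leaves {5, 1}.
Row 4, column 1: eliminating its row and column leaves {6}.
Row 4, column 2: eliminating its row and column leaves {4}.
Row 4, column 6: eliminating its row and column leaves {1, 4}.
Row 5, column 5: eliminating its row and column leaves {2}.
Row 6, column 2: eliminating its row and column leaves {2}.
Only one assignment across all blanks avoids any row or column repeat, giving 1 completion.

1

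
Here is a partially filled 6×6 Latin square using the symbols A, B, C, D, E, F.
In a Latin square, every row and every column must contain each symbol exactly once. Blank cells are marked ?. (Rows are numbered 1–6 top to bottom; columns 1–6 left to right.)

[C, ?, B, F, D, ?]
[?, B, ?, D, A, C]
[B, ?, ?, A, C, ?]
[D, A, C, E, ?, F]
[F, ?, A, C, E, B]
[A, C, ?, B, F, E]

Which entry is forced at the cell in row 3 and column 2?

Row 1, column 2: row 1 has {B, C, D, F} and column 2 has {A, B, C}, leaving only E.
Row 1, column 6: row 1 has {B, C, D, E, F} and column 6 has {B, C, E, F}, leaving only A.
Row 2, column 1: row 2 has {A, B, C, D} and column 1 has {A, B, C, D, F}, leaving only E.
Row 2, column 3: row 2 has {A, B, C, D, E} and column 3 has {A, B, C}, leaving only F.
Row 3, column 6: row 3 has {A, B, C} and column 6 has {A, B, C, E, F}, leaving only D.
Row 3 already has {A, B, C, D} and column 2 already has {A, B, C, E}, so row 3, column 2 must be F.

F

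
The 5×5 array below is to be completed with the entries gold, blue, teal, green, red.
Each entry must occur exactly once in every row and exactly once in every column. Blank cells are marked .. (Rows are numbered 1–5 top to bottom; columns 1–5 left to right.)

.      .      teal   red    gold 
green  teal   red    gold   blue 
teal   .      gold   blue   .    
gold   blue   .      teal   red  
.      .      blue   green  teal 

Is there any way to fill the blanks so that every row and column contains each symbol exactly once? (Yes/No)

Yes

No row or column among the givens repeats a symbol, and propagating forced cells runs into no contradiction.
One valid completion exists (for instance, blue green teal red gold / green teal red gold blue / teal red gold blue green / gold blue green teal red / red gold blue green teal).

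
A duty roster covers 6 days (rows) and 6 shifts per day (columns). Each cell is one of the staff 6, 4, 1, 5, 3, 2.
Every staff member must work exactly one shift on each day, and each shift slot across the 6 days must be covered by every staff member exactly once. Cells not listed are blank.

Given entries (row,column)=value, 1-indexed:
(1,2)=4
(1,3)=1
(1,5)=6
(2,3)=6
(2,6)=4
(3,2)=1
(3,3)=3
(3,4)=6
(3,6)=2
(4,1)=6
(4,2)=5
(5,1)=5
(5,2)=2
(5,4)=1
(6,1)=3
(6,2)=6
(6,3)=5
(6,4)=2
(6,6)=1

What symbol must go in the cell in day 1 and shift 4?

Day 1, shift 1: day 1 has {6, 4, 1} and shift 1 has {6, 5, 3}, leaving only 2.
Day 2, shift 1: day 2 has {6, 4} and shift 1 has {6, 5, 3, 2}, leaving only 1.
Day 2, shift 2: day 2 has {6, 4, 1} and shift 2 has {6, 4, 1, 5, 2}, leaving only 3.
Day 2, shift 4: day 2 has {6, 4, 1, 3} and shift 4 has {6, 1, 2}, leaving only 5.
Day 1 already has {6, 4, 1, 2} and shift 4 already has {6, 1, 5, 2}, so day 1, shift 4 must be 3.

3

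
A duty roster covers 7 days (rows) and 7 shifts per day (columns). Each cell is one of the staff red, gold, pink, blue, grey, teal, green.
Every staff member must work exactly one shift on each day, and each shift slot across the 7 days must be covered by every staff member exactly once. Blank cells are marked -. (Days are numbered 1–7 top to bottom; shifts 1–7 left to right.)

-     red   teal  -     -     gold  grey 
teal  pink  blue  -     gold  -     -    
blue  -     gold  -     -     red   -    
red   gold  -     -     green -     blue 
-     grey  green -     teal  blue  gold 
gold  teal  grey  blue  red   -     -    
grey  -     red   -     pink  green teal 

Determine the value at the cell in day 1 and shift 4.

pink

Day 1, shift 5: day 1 has {red, gold, grey, teal} and shift 5 has {red, gold, pink, teal, green}, leaving only blue.
Day 2, shift 6: day 2 has {gold, pink, blue, teal} and shift 6 has {red, gold, blue, green}, leaving only grey.
Day 3, shift 2: day 3 has {red, gold, blue} and shift 2 has {red, gold, pink, grey, teal}, leaving only green.
Day 3, shift 5: day 3 has {red, gold, blue, green} and shift 5 has {red, gold, pink, blue, teal, green}, leaving only grey.
Day 3, shift 7: day 3 has {red, gold, blue, grey, green} and shift 7 has {gold, blue, grey, teal}, leaving only pink.
Day 3, shift 4: day 3 has {red, gold, pink, blue, grey, green} and shift 4 has {blue}, leaving only teal.
Day 4, shift 3: day 4 has {red, gold, blue, green} and shift 3 has {red, gold, blue, grey, teal, green}, leaving only pink.
Day 4, shift 4: day 4 has {red, gold, pink, blue, green} and shift 4 has {blue, teal}, leaving only grey.
Day 4, shift 6: day 4 has {red, gold, pink, blue, grey, green} and shift 6 has {red, gold, blue, grey, green}, leaving only teal.
Day 5, shift 1: day 5 has {gold, blue, grey, teal, green} and shift 1 has {red, gold, blue, grey, teal}, leaving only pink.
Day 1, shift 1: day 1 has {red, gold, blue, grey, teal} and shift 1 has {red, gold, pink, blue, grey, teal}, leaving only green.
Day 1 already has {red, gold, blue, grey, teal, green} and shift 4 already has {blue, grey, teal}, so day 1, shift 4 must be pink.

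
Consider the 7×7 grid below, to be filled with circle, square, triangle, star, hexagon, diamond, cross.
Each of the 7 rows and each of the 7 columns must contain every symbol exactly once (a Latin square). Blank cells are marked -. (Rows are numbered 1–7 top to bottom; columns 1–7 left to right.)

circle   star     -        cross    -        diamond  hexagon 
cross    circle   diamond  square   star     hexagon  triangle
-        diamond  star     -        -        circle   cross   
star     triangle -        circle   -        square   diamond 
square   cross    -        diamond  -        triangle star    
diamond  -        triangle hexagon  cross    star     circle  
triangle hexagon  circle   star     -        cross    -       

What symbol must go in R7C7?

square

Row 7 already has {circle, triangle, star, hexagon, cross} and column 7 already has {circle, triangle, star, hexagon, diamond, cross}, so row 7, column 7 must be square.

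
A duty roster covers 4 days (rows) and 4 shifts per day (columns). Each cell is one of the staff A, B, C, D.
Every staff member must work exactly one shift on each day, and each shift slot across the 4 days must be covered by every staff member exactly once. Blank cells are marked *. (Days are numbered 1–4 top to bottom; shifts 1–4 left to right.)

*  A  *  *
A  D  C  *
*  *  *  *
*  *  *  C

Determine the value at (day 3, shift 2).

Day 2, shift 4: day 2 has {A, C, D} and shift 4 has {C}, leaving only B.
Day 1, shift 4: day 1 has {A} and shift 4 has {B, C}, leaving only D.
Day 1, shift 3: day 1 has {A, D} and shift 3 has {C}, leaving only B.
Day 1, shift 1: day 1 has {A, B, D} and shift 1 has {A}, leaving only C.
Day 3, shift 4: day 3 has {} and shift 4 has {B, C, D}, leaving only A.
Day 3, shift 3: day 3 has {A} and shift 3 has {B, C}, leaving only D.
Day 3, shift 1: day 3 has {A, D} and shift 1 has {A, C}, leaving only B.
Day 3 already has {A, B, D} and shift 2 already has {A, D}, so day 3, shift 2 must be C.

C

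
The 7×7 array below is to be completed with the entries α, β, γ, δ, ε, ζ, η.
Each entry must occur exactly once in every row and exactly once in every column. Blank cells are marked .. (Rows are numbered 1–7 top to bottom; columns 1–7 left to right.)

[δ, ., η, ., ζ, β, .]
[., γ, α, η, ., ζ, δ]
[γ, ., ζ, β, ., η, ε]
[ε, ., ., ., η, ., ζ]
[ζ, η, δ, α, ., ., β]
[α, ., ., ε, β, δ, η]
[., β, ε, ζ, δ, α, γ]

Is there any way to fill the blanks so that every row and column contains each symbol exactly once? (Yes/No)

No row or column among the givens repeats a symbol, and propagating forced cells runs into no contradiction.
One valid completion exists (for instance, δ ε η γ ζ β α / β γ α η ε ζ δ / γ δ ζ β α η ε / ε α β δ η γ ζ / ζ η δ α γ ε β / α ζ γ ε β δ η / η β ε ζ δ α γ).

Yes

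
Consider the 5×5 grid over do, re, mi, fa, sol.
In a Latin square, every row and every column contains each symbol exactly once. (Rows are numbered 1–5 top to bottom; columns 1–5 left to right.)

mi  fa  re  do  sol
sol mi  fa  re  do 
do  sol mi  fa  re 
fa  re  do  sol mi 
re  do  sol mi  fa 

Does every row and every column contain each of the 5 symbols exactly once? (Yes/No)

Each row is a permutation of the 5 symbols, and so is each column.

Yes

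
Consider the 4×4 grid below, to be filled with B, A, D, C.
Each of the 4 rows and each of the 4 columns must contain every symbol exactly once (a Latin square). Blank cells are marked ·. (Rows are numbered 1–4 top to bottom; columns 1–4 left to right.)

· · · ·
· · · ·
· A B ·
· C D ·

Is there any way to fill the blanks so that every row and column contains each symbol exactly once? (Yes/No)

No row or column among the givens repeats a symbol, and propagating forced cells runs into no contradiction.
One valid completion exists (for instance, C B A D / B D C A / D A B C / A C D B).

Yes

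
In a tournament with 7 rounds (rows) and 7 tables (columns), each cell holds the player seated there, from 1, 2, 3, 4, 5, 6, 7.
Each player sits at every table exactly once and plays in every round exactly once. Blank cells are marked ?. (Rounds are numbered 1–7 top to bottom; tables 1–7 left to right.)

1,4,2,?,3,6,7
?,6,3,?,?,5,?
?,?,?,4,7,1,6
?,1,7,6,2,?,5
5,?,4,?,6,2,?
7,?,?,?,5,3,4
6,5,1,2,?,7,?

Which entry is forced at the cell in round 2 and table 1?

Round 1, table 4: round 1 has {1, 2, 3, 4, 6, 7} and table 4 has {2, 4, 6}, leaving only 5.
Round 3, table 3: round 3 has {1, 4, 6, 7} and table 3 has {1, 2, 3, 4, 7}, leaving only 5.
Round 4, table 6: round 4 has {1, 2, 5, 6, 7} and table 6 has {1, 2, 3, 5, 6, 7}, leaving only 4.
Round 4, table 1: round 4 has {1, 2, 4, 5, 6, 7} and table 1 has {1, 5, 6, 7}, leaving only 3.
Round 3, table 1: round 3 has {1, 4, 5, 6, 7} and table 1 has {1, 3, 5, 6, 7}, leaving only 2.
Round 2 already has {3, 5, 6} and table 1 already has {1, 2, 3, 5, 6, 7}, so round 2, table 1 must be 4.

4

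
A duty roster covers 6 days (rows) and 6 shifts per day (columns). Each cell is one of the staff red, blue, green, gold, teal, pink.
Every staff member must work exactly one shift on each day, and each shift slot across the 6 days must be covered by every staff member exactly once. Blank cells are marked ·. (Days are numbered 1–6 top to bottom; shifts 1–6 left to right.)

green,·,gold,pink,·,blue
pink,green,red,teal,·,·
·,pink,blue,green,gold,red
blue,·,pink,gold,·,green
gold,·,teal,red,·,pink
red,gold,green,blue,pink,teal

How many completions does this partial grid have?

Day 1, shift 2: eliminating its day and shift leaves {red, teal}.
Day 1, shift 5: eliminating its day and shift leaves {red, teal}.
Day 2, shift 5: eliminating its day and shift leaves {blue}.
Day 2, shift 6: eliminating its day and shift leaves {gold}.
Day 3, shift 1: eliminating its day and shift leaves {teal}.
Day 4, shift 2: eliminating its day and shift leaves {red, teal}.
Day 4, shift 5: eliminating its day and shift leaves {red, teal}.
Day 5, shift 2: eliminating its day and shift leaves {blue}.
Day 5, shift 5: eliminating its day and shift leaves {blue, green}.
Enumerating the assignments across these blanks that avoid any day or shift repeat gives 2 completions.

2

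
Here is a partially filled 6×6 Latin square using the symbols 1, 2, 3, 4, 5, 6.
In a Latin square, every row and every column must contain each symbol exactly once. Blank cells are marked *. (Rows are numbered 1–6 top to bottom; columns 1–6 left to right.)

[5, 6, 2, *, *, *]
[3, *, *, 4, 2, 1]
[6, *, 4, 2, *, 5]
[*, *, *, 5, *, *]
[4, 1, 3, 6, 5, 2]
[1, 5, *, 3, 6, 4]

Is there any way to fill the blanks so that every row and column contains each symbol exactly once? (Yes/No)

Row 2, column 2: row 2 together with column 2 already contain {1, 2, 3, 4, 5, 6} — every symbol — so nothing can go there. The grid has no valid completion.

No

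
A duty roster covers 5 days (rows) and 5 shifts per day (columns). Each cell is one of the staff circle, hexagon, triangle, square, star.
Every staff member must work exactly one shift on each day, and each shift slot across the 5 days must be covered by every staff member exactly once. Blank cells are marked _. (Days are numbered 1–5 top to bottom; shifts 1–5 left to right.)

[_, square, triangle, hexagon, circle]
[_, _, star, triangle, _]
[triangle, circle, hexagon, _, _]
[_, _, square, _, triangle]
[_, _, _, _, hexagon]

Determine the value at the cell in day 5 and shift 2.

Day 1, shift 1: day 1 has {circle, hexagon, triangle, square} and shift 1 has {triangle}, leaving only star.
Day 2, shift 2: day 2 has {triangle, star} and shift 2 has {circle, square}, leaving only hexagon.
Day 2, shift 5: day 2 has {hexagon, triangle, star} and shift 5 has {circle, hexagon, triangle}, leaving only square.
Day 2, shift 1: day 2 has {hexagon, triangle, square, star} and shift 1 has {triangle, star}, leaving only circle.
Day 3, shift 5: day 3 has {circle, hexagon, triangle} and shift 5 has {circle, hexagon, triangle, square}, leaving only star.
Day 3, shift 4: day 3 has {circle, hexagon, triangle, star} and shift 4 has {hexagon, triangle}, leaving only square.
Day 4, shift 1: day 4 has {triangle, square} and shift 1 has {circle, triangle, star}, leaving only hexagon.
Day 4, shift 2: day 4 has {hexagon, triangle, square} and shift 2 has {circle, hexagon, square}, leaving only star.
Day 5 already has {hexagon} and shift 2 already has {circle, hexagon, square, star}, so day 5, shift 2 must be triangle.

triangle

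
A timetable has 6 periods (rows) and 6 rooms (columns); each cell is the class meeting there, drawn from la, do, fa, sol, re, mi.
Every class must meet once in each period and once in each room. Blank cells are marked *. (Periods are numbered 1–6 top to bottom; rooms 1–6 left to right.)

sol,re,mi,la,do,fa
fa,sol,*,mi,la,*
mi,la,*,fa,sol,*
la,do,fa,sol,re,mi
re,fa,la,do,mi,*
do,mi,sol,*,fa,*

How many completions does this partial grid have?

2

Period 2, room 3: eliminating its period and room leaves {do, re}.
Period 2, room 6: eliminating its period and room leaves {do, re}.
Period 3, room 3: eliminating its period and room leaves {do, re}.
Period 3, room 6: eliminating its period and room leaves {do, re}.
Period 5, room 6: eliminating its period and room leaves {sol}.
Period 6, room 4: eliminating its period and room leaves {re}.
Period 6, room 6: eliminating its period and room leaves {la, re}.
Enumerating the assignments across these blanks that avoid any period or room repeat gives 2 completions.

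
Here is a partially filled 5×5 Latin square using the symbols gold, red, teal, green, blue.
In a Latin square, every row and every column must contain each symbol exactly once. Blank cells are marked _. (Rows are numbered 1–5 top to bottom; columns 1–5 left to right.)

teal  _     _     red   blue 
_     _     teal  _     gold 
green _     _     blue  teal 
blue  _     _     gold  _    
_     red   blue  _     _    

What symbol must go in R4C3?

Row 2, column 1: row 2 has {gold, teal} and column 1 has {teal, green, blue}, leaving only red.
Row 2, column 4: row 2 has {gold, red, teal} and column 4 has {gold, red, blue}, leaving only green.
Row 2, column 2: row 2 has {gold, red, teal, green} and column 2 has {red}, leaving only blue.
Row 3, column 2: row 3 has {teal, green, blue} and column 2 has {red, blue}, leaving only gold.
Row 1, column 2: row 1 has {red, teal, blue} and column 2 has {gold, red, blue}, leaving only green.
Row 1, column 3: row 1 has {red, teal, green, blue} and column 3 has {teal, blue}, leaving only gold.
Row 3, column 3: row 3 has {gold, teal, green, blue} and column 3 has {gold, teal, blue}, leaving only red.
Row 4 already has {gold, blue} and column 3 already has {gold, red, teal, blue}, so row 4, column 3 must be green.

green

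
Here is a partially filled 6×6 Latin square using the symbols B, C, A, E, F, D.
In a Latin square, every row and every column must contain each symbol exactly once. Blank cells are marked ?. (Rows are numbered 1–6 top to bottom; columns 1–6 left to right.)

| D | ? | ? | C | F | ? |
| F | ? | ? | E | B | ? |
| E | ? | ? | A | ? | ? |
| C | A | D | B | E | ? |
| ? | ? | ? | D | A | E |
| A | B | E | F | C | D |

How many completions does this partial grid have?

3

Row 1, column 2: eliminating its row and column leaves {E}.
Row 1, column 3: eliminating its row and column leaves {B, A}.
Row 1, column 6: eliminating its row and column leaves {B, A}.
Row 2, column 2: eliminating its row and column leaves {C, D}.
Row 2, column 3: eliminating its row and column leaves {C, A}.
Row 2, column 6: eliminating its row and column leaves {C, A}.
Row 3, column 2: eliminating its row and column leaves {C, F, D}.
Row 3, column 3: eliminating its row and column leaves {B, C, F}.
Row 3, column 5: eliminating its row and column leaves {D}.
Row 3, column 6: eliminating its row and column leaves {B, C, F}.
Row 4, column 6: eliminating its row and column leaves {F}.
Row 5, column 1: eliminating its row and column leaves {B}.
Row 5, column 2: eliminating its row and column leaves {C, F}.
Row 5, column 3: eliminating its row and column leaves {B, C, F}.
Enumerating the assignments across these blanks that avoid any row or column repeat gives 3 completions.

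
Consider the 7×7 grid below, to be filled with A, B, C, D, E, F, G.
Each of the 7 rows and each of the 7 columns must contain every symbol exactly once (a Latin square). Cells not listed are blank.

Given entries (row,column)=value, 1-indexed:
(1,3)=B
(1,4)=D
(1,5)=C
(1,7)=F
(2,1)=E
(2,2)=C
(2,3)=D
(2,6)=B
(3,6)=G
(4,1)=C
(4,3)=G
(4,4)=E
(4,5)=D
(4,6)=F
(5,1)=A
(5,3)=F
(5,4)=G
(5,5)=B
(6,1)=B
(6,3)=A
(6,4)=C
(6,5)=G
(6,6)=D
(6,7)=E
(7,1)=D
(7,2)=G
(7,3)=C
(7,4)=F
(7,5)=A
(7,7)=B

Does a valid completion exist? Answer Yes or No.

No

Row 1, column 1: row 1 has {B, C, D, F} and column 1 has {A, B, C, D, E}, so it must be G.
Row 2, column 4: row 2 has {B, C, D, E} and column 4 has {C, D, E, F, G}, so it must be A.
Row 2, column 5: row 2 has {A, B, C, D, E} and column 5 has {A, B, C, D, G}, so it must be F.
Row 2, column 7: row 2 has {A, B, C, D, E, F} and column 7 has {B, E, F}, so it must be G.
Row 3, column 1: row 3 has {G} and column 1 has {A, B, C, D, E, G}, so it must be F.
Row 3, column 3: row 3 has {F, G} and column 3 has {A, B, C, D, F, G}, so it must be E.
Now row 3, column 5: row 3 together with column 5 already contain {A, B, C, D, E, F, G} — every symbol — so nothing can go there. The grid has no valid completion.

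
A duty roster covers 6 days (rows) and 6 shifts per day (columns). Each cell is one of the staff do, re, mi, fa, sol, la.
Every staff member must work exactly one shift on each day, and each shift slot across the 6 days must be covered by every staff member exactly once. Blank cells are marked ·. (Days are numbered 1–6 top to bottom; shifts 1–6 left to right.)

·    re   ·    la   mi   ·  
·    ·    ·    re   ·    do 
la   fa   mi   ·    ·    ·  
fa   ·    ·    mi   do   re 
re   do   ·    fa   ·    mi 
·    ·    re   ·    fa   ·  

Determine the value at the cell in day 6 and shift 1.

do

Day 3, shift 6: day 3 has {mi, fa, la} and shift 6 has {do, re, mi}, leaving only sol.
Day 1, shift 6: day 1 has {re, mi, la} and shift 6 has {do, re, mi, sol}, leaving only fa.
Day 3, shift 4: day 3 has {mi, fa, sol, la} and shift 4 has {re, mi, fa, la}, leaving only do.
Day 3, shift 5: day 3 has {do, mi, fa, sol, la} and shift 5 has {do, mi, fa}, leaving only re.
Day 6, shift 4: day 6 has {re, fa} and shift 4 has {do, re, mi, fa, la}, leaving only sol.
Day 6, shift 6: day 6 has {re, fa, sol} and shift 6 has {do, re, mi, fa, sol}, leaving only la.
Day 6, shift 2: day 6 has {re, fa, sol, la} and shift 2 has {do, re, fa}, leaving only mi.
Day 6 already has {re, mi, fa, sol, la} and shift 1 already has {re, fa, la}, so day 6, shift 1 must be do.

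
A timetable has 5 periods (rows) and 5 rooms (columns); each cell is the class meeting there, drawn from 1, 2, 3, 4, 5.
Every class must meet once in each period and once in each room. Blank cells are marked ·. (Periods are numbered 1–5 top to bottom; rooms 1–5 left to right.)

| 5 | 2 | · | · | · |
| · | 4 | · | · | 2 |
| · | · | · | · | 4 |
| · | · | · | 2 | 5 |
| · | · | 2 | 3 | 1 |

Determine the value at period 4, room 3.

4

Period 1, room 5: period 1 has {2, 5} and room 5 has {1, 2, 4, 5}, leaving only 3.
Period 5, room 1: period 5 has {1, 2, 3} and room 1 has {5}, leaving only 4.
Period 5, room 2: period 5 has {1, 2, 3, 4} and room 2 has {2, 4}, leaving only 5.
Period 4, room 3 is narrowed to {1, 3, 4}.
If it were 1, then period 3, room 4 would be left with no valid symbol.
If it were 3, then period 4, room 2 would be left with no valid symbol.
So period 4, room 3 must be 4.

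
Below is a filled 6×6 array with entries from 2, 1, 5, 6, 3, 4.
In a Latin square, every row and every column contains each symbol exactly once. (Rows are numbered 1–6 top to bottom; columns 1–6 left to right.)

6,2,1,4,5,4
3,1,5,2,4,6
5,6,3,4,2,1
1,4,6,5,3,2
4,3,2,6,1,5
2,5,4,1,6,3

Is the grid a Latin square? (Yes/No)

Row 1 contains 4 twice (at columns 4 and 6), so it is not a permutation.

No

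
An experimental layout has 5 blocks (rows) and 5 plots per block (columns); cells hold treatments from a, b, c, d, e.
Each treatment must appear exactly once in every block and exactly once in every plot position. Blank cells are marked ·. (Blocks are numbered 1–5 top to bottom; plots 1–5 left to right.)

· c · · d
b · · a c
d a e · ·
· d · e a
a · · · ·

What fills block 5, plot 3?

c

Block 1, plot 1: block 1 has {c, d} and plot 1 has {a, b, d}, leaving only e.
Block 1, plot 4: block 1 has {c, d, e} and plot 4 has {a, e}, leaving only b.
Block 1, plot 3: block 1 has {b, c, d, e} and plot 3 has {e}, leaving only a.
Block 2, plot 2: block 2 has {a, b, c} and plot 2 has {a, c, d}, leaving only e.
Block 2, plot 3: block 2 has {a, b, c, e} and plot 3 has {a, e}, leaving only d.
Block 3, plot 4: block 3 has {a, d, e} and plot 4 has {a, b, e}, leaving only c.
Block 3, plot 5: block 3 has {a, c, d, e} and plot 5 has {a, c, d}, leaving only b.
Block 4, plot 1: block 4 has {a, d, e} and plot 1 has {a, b, d, e}, leaving only c.
Block 4, plot 3: block 4 has {a, c, d, e} and plot 3 has {a, d, e}, leaving only b.
Block 5 already has {a} and plot 3 already has {a, b, d, e}, so block 5, plot 3 must be c.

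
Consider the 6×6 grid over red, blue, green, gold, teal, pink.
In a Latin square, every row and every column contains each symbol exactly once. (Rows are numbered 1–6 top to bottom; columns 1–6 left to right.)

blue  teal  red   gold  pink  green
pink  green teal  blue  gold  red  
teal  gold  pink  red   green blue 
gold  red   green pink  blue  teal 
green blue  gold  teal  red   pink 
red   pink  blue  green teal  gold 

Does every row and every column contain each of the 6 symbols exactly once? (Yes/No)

Each row is a permutation of the 6 symbols, and so is each column.

Yes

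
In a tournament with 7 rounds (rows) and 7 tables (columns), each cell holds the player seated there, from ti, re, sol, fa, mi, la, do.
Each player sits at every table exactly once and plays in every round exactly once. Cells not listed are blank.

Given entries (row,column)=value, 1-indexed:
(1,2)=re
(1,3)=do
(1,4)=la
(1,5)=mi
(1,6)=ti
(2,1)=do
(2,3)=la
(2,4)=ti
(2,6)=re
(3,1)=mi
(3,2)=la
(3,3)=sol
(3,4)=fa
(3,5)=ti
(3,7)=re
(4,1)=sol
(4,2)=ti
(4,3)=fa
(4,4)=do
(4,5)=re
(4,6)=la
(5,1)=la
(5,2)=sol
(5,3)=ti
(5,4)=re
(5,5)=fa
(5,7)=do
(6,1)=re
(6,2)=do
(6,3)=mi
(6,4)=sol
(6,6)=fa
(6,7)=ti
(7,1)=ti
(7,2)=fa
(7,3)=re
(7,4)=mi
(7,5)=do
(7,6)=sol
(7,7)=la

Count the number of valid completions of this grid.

Round 1, table 1: eliminating its round and table leaves {fa}.
Round 1, table 7: eliminating its round and table leaves {sol, fa}.
Round 2, table 2: eliminating its round and table leaves {mi}.
Round 2, table 5: eliminating its round and table leaves {sol}.
Round 2, table 7: eliminating its round and table leaves {sol, fa, mi}.
Round 3, table 6: eliminating its round and table leaves {do}.
Round 4, table 7: eliminating its round and table leaves {mi}.
Round 5, table 6: eliminating its round and table leaves {mi}.
Round 6, table 5: eliminating its round and table leaves {la}.
Only one assignment across all blanks avoids any round or table repeat, giving 1 completion.

1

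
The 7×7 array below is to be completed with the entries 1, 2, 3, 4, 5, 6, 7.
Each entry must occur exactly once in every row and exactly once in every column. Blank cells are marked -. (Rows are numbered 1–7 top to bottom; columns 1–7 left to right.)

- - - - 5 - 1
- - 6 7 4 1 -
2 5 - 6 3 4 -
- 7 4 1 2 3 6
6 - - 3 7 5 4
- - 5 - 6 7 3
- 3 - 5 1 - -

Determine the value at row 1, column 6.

2

Row 2, column 2: row 2 has {1, 4, 6, 7} and column 2 has {3, 5, 7}, leaving only 2.
Row 2, column 7: row 2 has {1, 2, 4, 6, 7} and column 7 has {1, 3, 4, 6}, leaving only 5.
Row 2, column 1: row 2 has {1, 2, 4, 5, 6, 7} and column 1 has {2, 6}, leaving only 3.
Row 3, column 7: row 3 has {2, 3, 4, 5, 6} and column 7 has {1, 3, 4, 5, 6}, leaving only 7.
Row 3, column 3: row 3 has {2, 3, 4, 5, 6, 7} and column 3 has {4, 5, 6}, leaving only 1.
Row 4, column 1: row 4 has {1, 2, 3, 4, 6, 7} and column 1 has {2, 3, 6}, leaving only 5.
Row 5, column 2: row 5 has {3, 4, 5, 6, 7} and column 2 has {2, 3, 5, 7}, leaving only 1.
Row 5, column 3: row 5 has {1, 3, 4, 5, 6, 7} and column 3 has {1, 4, 5, 6}, leaving only 2.
Row 6, column 2: row 6 has {3, 5, 6, 7} and column 2 has {1, 2, 3, 5, 7}, leaving only 4.
Row 1, column 2: row 1 has {1, 5} and column 2 has {1, 2, 3, 4, 5, 7}, leaving only 6.
Row 1 already has {1, 5, 6} and column 6 already has {1, 3, 4, 5, 7}, so row 1, column 6 must be 2.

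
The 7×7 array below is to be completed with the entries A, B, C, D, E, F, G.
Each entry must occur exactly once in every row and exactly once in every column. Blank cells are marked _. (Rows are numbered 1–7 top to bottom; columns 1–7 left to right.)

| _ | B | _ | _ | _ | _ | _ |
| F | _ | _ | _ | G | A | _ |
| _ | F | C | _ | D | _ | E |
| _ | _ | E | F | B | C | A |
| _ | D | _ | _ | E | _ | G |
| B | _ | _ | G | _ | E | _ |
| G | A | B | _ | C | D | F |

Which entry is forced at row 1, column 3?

Row 2, column 3: row 2 has {A, F, G} and column 3 has {B, C, E}, leaving only D.
Row 3, column 1: row 3 has {C, D, E, F} and column 1 has {B, F, G}, leaving only A.
Row 3, column 4: row 3 has {A, C, D, E, F} and column 4 has {F, G}, leaving only B.
Row 3, column 6: row 3 has {A, B, C, D, E, F} and column 6 has {A, C, D, E}, leaving only G.
Row 1, column 6: row 1 has {B} and column 6 has {A, C, D, E, G}, leaving only F.
Row 1, column 5: row 1 has {B, F} and column 5 has {B, C, D, E, G}, leaving only A.
Row 1 already has {A, B, F} and column 3 already has {B, C, D, E}, so row 1, column 3 must be G.

G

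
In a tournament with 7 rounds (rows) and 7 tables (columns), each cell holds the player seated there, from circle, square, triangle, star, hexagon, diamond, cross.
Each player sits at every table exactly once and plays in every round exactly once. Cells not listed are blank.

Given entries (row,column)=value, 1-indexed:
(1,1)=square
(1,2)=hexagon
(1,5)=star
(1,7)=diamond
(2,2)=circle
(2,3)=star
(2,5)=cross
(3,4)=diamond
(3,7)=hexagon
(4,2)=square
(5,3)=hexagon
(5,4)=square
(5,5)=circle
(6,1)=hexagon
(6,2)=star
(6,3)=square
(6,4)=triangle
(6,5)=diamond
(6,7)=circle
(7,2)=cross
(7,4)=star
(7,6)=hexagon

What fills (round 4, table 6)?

diamond

Round 2, table 4: round 2 has {circle, star, cross} and table 4 has {square, triangle, star, diamond}, leaving only hexagon.
Round 3, table 2: round 3 has {hexagon, diamond} and table 2 has {circle, square, star, hexagon, cross}, leaving only triangle.
Round 3, table 5: round 3 has {triangle, hexagon, diamond} and table 5 has {circle, star, diamond, cross}, leaving only square.
Round 5, table 2: round 5 has {circle, square, hexagon} and table 2 has {circle, square, triangle, star, hexagon, cross}, leaving only diamond.
Round 6, table 6: round 6 has {circle, square, triangle, star, hexagon, diamond} and table 6 has {hexagon}, leaving only cross.
Round 7, table 5: round 7 has {star, hexagon, cross} and table 5 has {circle, square, star, diamond, cross}, leaving only triangle.
Round 4, table 5: round 4 has {square} and table 5 has {circle, square, triangle, star, diamond, cross}, leaving only hexagon.
Round 7, table 7: round 7 has {triangle, star, hexagon, cross} and table 7 has {circle, hexagon, diamond}, leaving only square.
Round 2, table 7: round 2 has {circle, star, hexagon, cross} and table 7 has {circle, square, hexagon, diamond}, leaving only triangle.
Round 2, table 1: round 2 has {circle, triangle, star, hexagon, cross} and table 1 has {square, hexagon}, leaving only diamond.
Round 2, table 6: round 2 has {circle, triangle, star, hexagon, diamond, cross} and table 6 has {hexagon, cross}, leaving only square.
Round 7, table 1: round 7 has {square, triangle, star, hexagon, cross} and table 1 has {square, hexagon, diamond}, leaving only circle.
Round 7, table 3: round 7 has {circle, square, triangle, star, hexagon, cross} and table 3 has {square, star, hexagon}, leaving only diamond.
Round 4, table 6 is narrowed to {circle, triangle, star, diamond}.
If it were circle, then round 5, table 6 would be left with no valid symbol.
If it were triangle, then round 5, table 6 would be left with no valid symbol.
If it were star, then round 5, table 6 would be left with no valid symbol.
So round 4, table 6 must be diamond.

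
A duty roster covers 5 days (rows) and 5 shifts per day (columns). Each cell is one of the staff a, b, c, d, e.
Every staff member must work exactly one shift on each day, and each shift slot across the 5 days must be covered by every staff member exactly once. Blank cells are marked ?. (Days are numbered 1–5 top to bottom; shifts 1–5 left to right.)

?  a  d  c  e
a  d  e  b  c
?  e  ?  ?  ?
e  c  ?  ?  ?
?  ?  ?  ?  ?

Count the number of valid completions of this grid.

3

Day 1, shift 1: eliminating its day and shift leaves {b}.
Day 3, shift 1: eliminating its day and shift leaves {b, c, d}.
Day 3, shift 3: eliminating its day and shift leaves {a, b, c}.
Day 3, shift 4: eliminating its day and shift leaves {a, d}.
Day 3, shift 5: eliminating its day and shift leaves {a, b, d}.
Day 4, shift 3: eliminating its day and shift leaves {a, b}.
Day 4, shift 4: eliminating its day and shift leaves {a, d}.
Day 4, shift 5: eliminating its day and shift leaves {a, b, d}.
Day 5, shift 1: eliminating its day and shift leaves {b, c, d}.
Day 5, shift 2: eliminating its day and shift leaves {b}.
Day 5, shift 3: eliminating its day and shift leaves {a, b, c}.
Day 5, shift 4: eliminating its day and shift leaves {a, d, e}.
Day 5, shift 5: eliminating its day and shift leaves {a, b, d}.
Enumerating the assignments across these blanks that avoid any day or shift repeat gives 3 completions.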